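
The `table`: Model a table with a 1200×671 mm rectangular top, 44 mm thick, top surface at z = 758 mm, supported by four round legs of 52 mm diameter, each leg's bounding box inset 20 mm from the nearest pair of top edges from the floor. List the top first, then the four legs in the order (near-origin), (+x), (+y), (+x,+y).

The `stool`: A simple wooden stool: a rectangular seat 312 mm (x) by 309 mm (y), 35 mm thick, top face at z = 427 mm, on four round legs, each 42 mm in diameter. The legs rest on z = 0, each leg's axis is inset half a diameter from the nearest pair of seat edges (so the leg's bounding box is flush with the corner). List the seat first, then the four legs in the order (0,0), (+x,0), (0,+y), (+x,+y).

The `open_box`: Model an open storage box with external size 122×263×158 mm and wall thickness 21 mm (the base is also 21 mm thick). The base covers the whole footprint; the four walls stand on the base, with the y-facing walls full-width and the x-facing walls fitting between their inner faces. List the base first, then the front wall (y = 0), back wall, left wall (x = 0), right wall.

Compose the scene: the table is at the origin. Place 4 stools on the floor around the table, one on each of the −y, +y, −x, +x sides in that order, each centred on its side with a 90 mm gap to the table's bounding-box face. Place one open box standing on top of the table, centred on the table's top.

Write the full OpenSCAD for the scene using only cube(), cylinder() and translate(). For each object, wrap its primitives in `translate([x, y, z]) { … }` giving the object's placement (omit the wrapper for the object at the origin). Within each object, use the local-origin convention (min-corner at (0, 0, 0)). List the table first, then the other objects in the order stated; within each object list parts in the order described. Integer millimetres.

translate([0, 0, 714]) cube([1200, 671, 44]);
translate([46, 46, 0]) cylinder(h = 714, r = 26);
translate([1154, 46, 0]) cylinder(h = 714, r = 26);
translate([46, 625, 0]) cylinder(h = 714, r = 26);
translate([1154, 625, 0]) cylinder(h = 714, r = 26);
translate([444, -399, 0]) {
  translate([0, 0, 392]) cube([312, 309, 35]);
  translate([21, 21, 0]) cylinder(h = 392, r = 21);
  translate([291, 21, 0]) cylinder(h = 392, r = 21);
  translate([21, 288, 0]) cylinder(h = 392, r = 21);
  translate([291, 288, 0]) cylinder(h = 392, r = 21);
}
translate([444, 761, 0]) {
  translate([0, 0, 392]) cube([312, 309, 35]);
  translate([21, 21, 0]) cylinder(h = 392, r = 21);
  translate([291, 21, 0]) cylinder(h = 392, r = 21);
  translate([21, 288, 0]) cylinder(h = 392, r = 21);
  translate([291, 288, 0]) cylinder(h = 392, r = 21);
}
translate([-402, 181, 0]) {
  translate([0, 0, 392]) cube([312, 309, 35]);
  translate([21, 21, 0]) cylinder(h = 392, r = 21);
  translate([291, 21, 0]) cylinder(h = 392, r = 21);
  translate([21, 288, 0]) cylinder(h = 392, r = 21);
  translate([291, 288, 0]) cylinder(h = 392, r = 21);
}
translate([1290, 181, 0]) {
  translate([0, 0, 392]) cube([312, 309, 35]);
  translate([21, 21, 0]) cylinder(h = 392, r = 21);
  translate([291, 21, 0]) cylinder(h = 392, r = 21);
  translate([21, 288, 0]) cylinder(h = 392, r = 21);
  translate([291, 288, 0]) cylinder(h = 392, r = 21);
}
translate([539, 204, 758]) {
  cube([122, 263, 21]);
  translate([0, 0, 21]) cube([122, 21, 137]);
  translate([0, 242, 21]) cube([122, 21, 137]);
  translate([0, 21, 21]) cube([21, 221, 137]);
  translate([101, 21, 21]) cube([21, 221, 137]);
}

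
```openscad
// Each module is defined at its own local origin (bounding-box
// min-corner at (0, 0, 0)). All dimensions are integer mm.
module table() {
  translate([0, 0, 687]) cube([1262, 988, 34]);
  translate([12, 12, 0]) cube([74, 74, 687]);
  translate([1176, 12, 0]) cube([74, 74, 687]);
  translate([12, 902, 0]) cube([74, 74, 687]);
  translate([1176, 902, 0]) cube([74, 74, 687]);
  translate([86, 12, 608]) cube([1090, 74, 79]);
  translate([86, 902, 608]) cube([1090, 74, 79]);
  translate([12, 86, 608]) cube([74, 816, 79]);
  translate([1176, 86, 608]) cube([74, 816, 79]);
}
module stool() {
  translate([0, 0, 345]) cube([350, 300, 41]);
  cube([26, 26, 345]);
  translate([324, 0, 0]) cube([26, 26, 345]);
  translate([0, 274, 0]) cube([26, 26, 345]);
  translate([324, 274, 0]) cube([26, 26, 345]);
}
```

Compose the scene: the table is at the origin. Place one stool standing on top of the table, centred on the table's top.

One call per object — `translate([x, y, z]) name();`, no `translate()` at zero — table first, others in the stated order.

table();
translate([456, 344, 721]) stool();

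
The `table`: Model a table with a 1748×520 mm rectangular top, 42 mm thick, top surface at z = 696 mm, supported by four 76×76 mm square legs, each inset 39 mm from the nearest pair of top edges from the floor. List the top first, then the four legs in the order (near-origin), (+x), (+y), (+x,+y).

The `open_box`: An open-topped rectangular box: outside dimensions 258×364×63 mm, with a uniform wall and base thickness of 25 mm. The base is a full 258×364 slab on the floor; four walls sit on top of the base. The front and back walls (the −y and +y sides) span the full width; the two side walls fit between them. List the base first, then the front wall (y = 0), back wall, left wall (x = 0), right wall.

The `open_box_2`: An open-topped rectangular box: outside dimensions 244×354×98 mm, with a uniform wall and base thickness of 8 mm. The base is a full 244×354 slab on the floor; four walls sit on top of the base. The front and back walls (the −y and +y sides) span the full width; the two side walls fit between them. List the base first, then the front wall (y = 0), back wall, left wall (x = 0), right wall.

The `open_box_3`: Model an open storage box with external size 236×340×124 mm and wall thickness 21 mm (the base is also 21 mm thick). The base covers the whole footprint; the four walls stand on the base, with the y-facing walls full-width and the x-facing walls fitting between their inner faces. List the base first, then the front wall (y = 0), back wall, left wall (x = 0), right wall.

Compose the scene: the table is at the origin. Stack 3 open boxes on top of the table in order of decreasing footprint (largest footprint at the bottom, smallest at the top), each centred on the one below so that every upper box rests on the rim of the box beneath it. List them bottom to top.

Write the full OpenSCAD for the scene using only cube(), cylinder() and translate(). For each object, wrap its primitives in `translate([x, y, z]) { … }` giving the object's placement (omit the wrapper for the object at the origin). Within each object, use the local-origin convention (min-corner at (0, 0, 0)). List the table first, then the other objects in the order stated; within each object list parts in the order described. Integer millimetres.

translate([0, 0, 654]) cube([1748, 520, 42]);
translate([39, 39, 0]) cube([76, 76, 654]);
translate([1633, 39, 0]) cube([76, 76, 654]);
translate([39, 405, 0]) cube([76, 76, 654]);
translate([1633, 405, 0]) cube([76, 76, 654]);
translate([745, 78, 696]) {
  cube([258, 364, 25]);
  translate([0, 0, 25]) cube([258, 25, 38]);
  translate([0, 339, 25]) cube([258, 25, 38]);
  translate([0, 25, 25]) cube([25, 314, 38]);
  translate([233, 25, 25]) cube([25, 314, 38]);
}
translate([752, 83, 759]) {
  cube([244, 354, 8]);
  translate([0, 0, 8]) cube([244, 8, 90]);
  translate([0, 346, 8]) cube([244, 8, 90]);
  translate([0, 8, 8]) cube([8, 338, 90]);
  translate([236, 8, 8]) cube([8, 338, 90]);
}
translate([756, 90, 857]) {
  cube([236, 340, 21]);
  translate([0, 0, 21]) cube([236, 21, 103]);
  translate([0, 319, 21]) cube([236, 21, 103]);
  translate([0, 21, 21]) cube([21, 298, 103]);
  translate([215, 21, 21]) cube([21, 298, 103]);
}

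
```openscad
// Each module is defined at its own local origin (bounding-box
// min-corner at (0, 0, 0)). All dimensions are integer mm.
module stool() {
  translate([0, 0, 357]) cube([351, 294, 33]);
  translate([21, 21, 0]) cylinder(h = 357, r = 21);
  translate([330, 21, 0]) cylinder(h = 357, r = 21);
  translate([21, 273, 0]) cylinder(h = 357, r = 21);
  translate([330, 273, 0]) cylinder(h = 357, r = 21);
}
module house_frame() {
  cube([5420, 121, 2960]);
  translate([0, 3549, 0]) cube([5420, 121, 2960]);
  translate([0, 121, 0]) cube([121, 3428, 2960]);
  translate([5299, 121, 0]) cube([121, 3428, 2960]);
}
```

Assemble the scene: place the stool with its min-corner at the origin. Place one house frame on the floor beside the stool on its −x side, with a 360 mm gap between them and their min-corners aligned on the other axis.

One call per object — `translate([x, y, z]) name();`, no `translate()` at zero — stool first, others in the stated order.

stool();
translate([-5780, 0, 0]) house_frame();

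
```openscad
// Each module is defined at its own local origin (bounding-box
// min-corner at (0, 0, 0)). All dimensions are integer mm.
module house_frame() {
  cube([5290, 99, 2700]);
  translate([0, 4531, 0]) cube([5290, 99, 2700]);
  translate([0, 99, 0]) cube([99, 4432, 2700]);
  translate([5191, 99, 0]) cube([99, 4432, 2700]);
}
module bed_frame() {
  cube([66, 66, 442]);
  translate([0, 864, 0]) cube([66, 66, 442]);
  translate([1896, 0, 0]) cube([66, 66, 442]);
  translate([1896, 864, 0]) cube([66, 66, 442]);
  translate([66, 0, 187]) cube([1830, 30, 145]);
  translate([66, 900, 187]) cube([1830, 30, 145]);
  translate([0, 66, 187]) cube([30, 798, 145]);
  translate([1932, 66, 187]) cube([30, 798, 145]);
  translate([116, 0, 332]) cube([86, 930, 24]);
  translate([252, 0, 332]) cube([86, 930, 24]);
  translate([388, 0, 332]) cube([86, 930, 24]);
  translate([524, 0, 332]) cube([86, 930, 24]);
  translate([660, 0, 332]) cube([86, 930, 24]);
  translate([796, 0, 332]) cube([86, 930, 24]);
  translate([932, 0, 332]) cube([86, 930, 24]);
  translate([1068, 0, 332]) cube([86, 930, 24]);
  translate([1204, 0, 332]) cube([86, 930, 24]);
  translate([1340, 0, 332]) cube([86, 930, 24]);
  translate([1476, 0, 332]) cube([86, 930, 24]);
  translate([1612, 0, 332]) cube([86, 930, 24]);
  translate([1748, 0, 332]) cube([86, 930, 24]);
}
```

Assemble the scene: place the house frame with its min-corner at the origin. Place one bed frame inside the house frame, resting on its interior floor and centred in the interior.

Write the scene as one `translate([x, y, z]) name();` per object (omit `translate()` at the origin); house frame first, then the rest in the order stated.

house_frame();
translate([1664, 1850, 0]) bed_frame();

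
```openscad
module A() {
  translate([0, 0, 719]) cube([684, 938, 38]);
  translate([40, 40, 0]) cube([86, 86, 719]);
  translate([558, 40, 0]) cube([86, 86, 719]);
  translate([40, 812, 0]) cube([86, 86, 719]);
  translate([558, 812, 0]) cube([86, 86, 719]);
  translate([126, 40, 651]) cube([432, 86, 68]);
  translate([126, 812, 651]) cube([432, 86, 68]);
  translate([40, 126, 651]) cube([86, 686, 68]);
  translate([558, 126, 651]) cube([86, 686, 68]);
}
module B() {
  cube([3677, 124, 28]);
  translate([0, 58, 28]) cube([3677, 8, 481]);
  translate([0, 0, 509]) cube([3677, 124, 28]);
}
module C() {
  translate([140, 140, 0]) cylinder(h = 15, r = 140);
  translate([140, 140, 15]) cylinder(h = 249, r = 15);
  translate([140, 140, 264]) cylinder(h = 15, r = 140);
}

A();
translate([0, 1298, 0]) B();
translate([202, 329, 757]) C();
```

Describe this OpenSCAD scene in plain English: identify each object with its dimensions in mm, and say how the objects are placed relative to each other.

A is a rectangular dining table. The top is 684×938×38 mm with its upper surface at z = 757 mm. It stands on four 86×86 mm square legs, each inset 40 mm from the nearest pair of top edges, running from the floor to the underside of the top. Four apron rails, 86 mm thick and 68 mm tall, run between adjacent legs with their top edges flush with the underside of the top and their outer faces flush with the legs' outer faces.

B is an I-beam lying along x, 3677 mm long. Overall section height 537 mm. Two flanges 124 mm wide (y) and 28 mm thick, one on the floor and one at the top; a web 8 mm thick runs between them, centred on the flange width.

C is a spool: two coaxial disc flanges of radius 140 mm and thickness 15 mm, joined by a core cylinder of radius 15 mm and height 249 mm. The lower flange rests on z = 0 and the three cylinders share a vertical axis.

The I-beam is on the floor beside the table on its +y side. The spool is on top of the table, centred.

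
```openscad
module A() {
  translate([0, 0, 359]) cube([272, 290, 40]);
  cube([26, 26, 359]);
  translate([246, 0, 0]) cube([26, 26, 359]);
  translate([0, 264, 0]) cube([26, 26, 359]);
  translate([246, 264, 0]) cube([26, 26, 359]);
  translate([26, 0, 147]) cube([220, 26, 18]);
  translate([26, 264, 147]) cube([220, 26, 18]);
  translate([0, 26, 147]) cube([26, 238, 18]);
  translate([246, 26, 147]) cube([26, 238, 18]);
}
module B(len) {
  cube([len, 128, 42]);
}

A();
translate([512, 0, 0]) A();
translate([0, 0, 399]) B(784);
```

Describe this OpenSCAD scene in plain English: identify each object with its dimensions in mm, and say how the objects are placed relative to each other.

A is a simple wooden stool: a rectangular seat 272 mm (x) by 290 mm (y), 40 mm thick, top face at z = 399 mm, on four square legs, each 26×26 mm in cross-section. The legs rest on z = 0, each flush with a corner of the seat. Four stretchers, 26 mm wide and 18 mm tall, connect adjacent legs with their undersides at z = 147 mm, each running between the inner faces of the legs it joins and aligned with the legs' outer faces on the other axis.

B is a rectangular beam 784 mm long (x), 128 mm deep (y), 42 mm thick (z).

The beam spans the tops of two stools placed 240 mm apart, resting at z = 399 mm.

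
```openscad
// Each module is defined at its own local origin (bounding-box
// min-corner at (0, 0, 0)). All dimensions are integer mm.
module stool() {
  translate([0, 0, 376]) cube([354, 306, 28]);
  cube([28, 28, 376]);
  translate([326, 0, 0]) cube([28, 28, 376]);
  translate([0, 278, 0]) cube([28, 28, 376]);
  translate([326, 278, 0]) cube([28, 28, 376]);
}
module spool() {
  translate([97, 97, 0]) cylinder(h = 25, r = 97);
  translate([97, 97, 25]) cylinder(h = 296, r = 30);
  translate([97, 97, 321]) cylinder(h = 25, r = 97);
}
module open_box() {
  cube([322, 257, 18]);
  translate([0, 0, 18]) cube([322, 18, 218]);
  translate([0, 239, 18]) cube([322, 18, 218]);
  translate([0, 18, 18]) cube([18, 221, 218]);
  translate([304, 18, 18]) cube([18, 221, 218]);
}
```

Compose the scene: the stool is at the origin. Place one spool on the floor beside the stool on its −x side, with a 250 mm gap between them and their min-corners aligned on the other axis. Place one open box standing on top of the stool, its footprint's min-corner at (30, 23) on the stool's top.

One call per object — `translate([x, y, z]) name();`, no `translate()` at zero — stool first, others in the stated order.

stool();
translate([-444, 0, 0]) spool();
translate([30, 23, 404]) open_box();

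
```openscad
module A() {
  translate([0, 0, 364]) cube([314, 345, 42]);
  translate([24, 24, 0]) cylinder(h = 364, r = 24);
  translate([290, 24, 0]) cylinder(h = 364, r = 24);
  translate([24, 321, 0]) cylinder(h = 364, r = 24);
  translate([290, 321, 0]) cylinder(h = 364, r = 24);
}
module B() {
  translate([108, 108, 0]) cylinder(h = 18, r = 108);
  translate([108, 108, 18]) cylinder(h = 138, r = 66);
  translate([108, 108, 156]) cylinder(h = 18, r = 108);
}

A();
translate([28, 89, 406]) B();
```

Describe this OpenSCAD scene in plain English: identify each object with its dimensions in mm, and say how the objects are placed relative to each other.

A is a four-legged stool. The seat is a 314×345×42 mm slab whose top surface is at z = 406 mm; four round legs, each 48 mm in diameter, run from the floor (z = 0) to the underside of the seat, each leg's axis is inset half a diameter from the nearest pair of seat edges (so the leg's bounding box is flush with the corner).

B is a spool: two coaxial disc flanges of radius 108 mm and thickness 18 mm, joined by a core cylinder of radius 66 mm and height 138 mm. The lower flange rests on z = 0 and the three cylinders share a vertical axis.

The spool is on top of the stool.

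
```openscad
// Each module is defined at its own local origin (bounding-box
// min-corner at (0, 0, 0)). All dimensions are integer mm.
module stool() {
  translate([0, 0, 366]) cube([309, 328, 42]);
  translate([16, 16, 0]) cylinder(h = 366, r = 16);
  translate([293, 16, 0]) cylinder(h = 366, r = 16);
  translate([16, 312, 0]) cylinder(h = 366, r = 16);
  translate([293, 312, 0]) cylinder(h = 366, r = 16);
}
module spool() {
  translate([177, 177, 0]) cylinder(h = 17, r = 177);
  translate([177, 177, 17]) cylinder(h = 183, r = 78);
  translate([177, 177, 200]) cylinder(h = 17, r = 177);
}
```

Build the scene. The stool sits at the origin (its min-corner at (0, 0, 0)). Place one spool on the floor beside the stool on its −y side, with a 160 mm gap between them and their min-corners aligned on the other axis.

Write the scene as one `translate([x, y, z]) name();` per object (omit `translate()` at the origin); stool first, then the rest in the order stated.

stool();
translate([0, -514, 0]) spool();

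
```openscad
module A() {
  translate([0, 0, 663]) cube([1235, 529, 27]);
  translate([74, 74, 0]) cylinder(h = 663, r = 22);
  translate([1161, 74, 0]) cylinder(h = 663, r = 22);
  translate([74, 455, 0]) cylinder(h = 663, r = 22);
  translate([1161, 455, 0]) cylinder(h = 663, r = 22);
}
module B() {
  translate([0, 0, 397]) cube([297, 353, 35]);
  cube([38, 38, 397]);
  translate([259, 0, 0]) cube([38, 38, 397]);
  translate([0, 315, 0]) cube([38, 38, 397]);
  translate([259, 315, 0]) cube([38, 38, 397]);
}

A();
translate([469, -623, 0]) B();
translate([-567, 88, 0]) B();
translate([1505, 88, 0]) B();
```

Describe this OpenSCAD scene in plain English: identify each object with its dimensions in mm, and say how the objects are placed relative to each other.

A is a rectangular dining table. The top is 1235×529×27 mm with its upper surface at z = 690 mm. It stands on four round legs of 44 mm diameter, each leg's bounding box inset 52 mm from the nearest pair of top edges, running from the floor to the underside of the top.

B is a simple wooden stool: a rectangular seat 297 mm (x) by 353 mm (y), 35 mm thick, top face at z = 432 mm, on four square legs, each 38×38 mm in cross-section. The legs rest on z = 0, each flush with a corner of the seat.

Three stools sit around the table at the −y, −x, +x sides.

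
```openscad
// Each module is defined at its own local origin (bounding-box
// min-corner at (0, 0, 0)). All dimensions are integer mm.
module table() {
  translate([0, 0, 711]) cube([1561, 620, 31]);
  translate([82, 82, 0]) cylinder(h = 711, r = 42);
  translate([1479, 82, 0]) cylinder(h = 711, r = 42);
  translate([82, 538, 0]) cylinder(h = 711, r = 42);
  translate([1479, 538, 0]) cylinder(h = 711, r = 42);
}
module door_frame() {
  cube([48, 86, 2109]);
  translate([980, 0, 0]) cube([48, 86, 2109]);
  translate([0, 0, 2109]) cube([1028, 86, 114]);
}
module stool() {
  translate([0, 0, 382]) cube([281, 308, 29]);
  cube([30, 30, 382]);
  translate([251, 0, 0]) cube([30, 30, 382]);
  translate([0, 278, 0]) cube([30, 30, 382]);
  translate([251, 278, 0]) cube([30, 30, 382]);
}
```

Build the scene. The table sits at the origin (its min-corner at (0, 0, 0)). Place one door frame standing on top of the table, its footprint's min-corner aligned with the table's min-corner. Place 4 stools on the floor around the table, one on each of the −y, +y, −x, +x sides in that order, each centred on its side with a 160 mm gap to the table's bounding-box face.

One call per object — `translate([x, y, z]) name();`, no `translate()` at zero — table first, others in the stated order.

table();
translate([0, 0, 742]) door_frame();
translate([640, -468, 0]) stool();
translate([640, 780, 0]) stool();
translate([-441, 156, 0]) stool();
translate([1721, 156, 0]) stool();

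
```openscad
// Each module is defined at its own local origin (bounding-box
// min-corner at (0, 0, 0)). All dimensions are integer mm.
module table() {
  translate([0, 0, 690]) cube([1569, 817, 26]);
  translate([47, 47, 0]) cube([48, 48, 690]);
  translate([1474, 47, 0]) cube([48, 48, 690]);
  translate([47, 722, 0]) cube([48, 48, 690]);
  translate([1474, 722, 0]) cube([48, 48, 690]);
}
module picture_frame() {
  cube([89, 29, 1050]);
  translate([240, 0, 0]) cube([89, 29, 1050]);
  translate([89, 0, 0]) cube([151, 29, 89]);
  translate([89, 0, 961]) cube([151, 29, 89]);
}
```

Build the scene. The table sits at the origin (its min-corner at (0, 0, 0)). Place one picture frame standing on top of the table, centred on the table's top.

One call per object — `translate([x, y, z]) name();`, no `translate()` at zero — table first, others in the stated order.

table();
translate([620, 394, 716]) picture_frame();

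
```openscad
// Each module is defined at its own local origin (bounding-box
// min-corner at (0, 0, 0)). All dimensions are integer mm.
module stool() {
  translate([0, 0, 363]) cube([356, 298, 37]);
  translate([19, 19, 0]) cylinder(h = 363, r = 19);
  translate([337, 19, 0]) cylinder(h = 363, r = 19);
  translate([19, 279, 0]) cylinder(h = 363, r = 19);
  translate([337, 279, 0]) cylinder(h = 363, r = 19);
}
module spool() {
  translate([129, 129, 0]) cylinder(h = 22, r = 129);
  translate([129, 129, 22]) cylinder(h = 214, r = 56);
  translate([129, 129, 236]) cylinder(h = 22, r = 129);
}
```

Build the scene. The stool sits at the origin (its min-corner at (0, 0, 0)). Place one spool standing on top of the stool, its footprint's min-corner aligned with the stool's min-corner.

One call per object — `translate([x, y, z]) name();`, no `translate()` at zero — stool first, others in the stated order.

stool();
translate([0, 0, 400]) spool();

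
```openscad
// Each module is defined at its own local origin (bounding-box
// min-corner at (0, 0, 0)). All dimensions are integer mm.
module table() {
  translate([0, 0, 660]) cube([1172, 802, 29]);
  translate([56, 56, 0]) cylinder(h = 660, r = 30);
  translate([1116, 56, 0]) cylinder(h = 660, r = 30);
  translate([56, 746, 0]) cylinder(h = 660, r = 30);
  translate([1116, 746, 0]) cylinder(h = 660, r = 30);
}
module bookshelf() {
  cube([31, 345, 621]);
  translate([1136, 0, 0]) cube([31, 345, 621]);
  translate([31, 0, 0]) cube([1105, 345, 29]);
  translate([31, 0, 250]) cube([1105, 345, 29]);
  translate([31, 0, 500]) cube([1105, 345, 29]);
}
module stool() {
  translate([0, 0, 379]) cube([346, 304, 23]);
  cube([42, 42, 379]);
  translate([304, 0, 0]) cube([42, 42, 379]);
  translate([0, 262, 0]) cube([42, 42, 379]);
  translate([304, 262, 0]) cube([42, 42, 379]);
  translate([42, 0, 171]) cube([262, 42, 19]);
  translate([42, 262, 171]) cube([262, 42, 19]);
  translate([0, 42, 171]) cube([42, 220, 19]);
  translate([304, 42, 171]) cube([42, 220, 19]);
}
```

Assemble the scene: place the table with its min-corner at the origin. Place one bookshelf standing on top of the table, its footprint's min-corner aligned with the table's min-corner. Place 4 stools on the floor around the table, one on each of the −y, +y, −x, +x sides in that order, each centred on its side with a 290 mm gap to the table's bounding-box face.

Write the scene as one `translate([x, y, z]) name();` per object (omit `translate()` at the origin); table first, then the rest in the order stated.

table();
translate([0, 0, 689]) bookshelf();
translate([413, -594, 0]) stool();
translate([413, 1092, 0]) stool();
translate([-636, 249, 0]) stool();
translate([1462, 249, 0]) stool();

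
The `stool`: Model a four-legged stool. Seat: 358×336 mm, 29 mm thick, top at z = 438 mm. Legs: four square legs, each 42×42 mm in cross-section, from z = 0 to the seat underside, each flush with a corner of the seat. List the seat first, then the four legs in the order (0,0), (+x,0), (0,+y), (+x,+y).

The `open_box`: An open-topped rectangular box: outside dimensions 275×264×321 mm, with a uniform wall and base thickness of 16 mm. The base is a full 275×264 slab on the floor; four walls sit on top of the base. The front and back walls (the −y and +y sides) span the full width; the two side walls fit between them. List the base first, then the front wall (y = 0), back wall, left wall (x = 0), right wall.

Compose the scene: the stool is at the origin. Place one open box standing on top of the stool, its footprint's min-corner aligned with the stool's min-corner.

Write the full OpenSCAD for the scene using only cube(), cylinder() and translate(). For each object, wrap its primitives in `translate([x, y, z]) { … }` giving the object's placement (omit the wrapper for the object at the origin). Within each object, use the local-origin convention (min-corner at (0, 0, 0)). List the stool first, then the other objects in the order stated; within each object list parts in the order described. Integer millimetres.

translate([0, 0, 409]) cube([358, 336, 29]);
cube([42, 42, 409]);
translate([316, 0, 0]) cube([42, 42, 409]);
translate([0, 294, 0]) cube([42, 42, 409]);
translate([316, 294, 0]) cube([42, 42, 409]);
translate([0, 0, 438]) {
  cube([275, 264, 16]);
  translate([0, 0, 16]) cube([275, 16, 305]);
  translate([0, 248, 16]) cube([275, 16, 305]);
  translate([0, 16, 16]) cube([16, 232, 305]);
  translate([259, 16, 16]) cube([16, 232, 305]);
}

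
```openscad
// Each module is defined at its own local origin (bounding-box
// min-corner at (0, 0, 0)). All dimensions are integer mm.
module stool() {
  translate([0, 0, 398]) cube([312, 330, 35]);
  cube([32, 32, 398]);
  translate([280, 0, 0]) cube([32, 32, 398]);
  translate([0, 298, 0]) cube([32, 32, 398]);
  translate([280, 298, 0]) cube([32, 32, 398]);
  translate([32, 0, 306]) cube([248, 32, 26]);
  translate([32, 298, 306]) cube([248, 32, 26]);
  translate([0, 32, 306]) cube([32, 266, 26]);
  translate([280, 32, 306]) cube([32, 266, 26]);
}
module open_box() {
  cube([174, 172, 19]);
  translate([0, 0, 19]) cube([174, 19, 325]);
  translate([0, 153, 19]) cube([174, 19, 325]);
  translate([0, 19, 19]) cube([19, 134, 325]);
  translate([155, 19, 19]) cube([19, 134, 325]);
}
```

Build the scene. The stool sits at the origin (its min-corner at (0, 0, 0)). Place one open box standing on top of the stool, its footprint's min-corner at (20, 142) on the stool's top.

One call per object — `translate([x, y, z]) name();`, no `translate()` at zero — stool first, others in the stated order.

stool();
translate([20, 142, 433]) open_box();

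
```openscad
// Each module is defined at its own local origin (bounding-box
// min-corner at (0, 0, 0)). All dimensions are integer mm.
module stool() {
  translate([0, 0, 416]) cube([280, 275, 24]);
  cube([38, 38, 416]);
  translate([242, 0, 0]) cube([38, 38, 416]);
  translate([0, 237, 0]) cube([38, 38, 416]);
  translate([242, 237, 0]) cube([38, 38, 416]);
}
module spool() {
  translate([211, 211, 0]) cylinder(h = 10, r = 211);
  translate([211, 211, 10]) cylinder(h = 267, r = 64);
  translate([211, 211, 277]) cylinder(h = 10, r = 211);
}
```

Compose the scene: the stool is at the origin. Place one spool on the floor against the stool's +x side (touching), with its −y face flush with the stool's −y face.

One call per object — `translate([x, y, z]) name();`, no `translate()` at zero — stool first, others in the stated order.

stool();
translate([280, 0, 0]) spool();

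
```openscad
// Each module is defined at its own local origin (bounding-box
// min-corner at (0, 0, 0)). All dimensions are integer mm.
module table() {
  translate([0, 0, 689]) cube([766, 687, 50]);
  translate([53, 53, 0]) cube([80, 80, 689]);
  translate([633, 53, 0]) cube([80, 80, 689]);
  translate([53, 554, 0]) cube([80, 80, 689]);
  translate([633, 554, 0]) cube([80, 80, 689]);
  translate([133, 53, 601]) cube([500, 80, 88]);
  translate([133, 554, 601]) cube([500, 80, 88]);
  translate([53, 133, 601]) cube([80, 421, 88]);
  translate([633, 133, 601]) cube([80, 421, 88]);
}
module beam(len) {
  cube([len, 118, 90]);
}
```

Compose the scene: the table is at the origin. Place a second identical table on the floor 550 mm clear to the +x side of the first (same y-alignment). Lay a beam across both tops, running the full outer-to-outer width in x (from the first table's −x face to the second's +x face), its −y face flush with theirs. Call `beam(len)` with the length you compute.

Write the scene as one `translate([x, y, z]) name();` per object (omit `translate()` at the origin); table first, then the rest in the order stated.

table();
translate([1316, 0, 0]) table();
translate([0, 0, 739]) beam(2082);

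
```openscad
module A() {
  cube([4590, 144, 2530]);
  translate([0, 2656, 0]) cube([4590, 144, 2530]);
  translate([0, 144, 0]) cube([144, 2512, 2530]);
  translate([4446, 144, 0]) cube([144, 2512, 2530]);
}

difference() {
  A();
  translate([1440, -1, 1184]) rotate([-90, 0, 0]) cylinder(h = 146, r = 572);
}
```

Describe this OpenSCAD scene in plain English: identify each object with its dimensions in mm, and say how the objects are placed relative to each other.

A is a box-shaped house frame (walls only): outside footprint 4590×2800 mm, wall height 2530 mm, wall thickness 144 mm. The two y-facing walls run the full x-width; the two x-facing walls fit between the inner faces of the y-facing walls.

The house frame has a circular hole of radius 572 mm through its front wall, centred at (x = 1440, z = 1184).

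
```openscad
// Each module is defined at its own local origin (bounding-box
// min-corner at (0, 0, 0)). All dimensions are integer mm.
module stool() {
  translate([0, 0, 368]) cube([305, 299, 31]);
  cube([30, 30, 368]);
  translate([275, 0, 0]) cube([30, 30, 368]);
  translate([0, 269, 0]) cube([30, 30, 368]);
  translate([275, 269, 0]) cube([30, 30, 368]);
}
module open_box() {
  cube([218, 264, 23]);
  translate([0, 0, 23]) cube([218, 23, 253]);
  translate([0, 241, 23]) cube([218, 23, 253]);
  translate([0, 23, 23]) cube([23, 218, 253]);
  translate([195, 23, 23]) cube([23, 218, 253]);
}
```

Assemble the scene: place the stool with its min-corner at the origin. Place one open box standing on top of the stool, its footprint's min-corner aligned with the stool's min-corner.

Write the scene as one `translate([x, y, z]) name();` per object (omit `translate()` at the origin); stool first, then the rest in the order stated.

stool();
translate([0, 0, 399]) open_box();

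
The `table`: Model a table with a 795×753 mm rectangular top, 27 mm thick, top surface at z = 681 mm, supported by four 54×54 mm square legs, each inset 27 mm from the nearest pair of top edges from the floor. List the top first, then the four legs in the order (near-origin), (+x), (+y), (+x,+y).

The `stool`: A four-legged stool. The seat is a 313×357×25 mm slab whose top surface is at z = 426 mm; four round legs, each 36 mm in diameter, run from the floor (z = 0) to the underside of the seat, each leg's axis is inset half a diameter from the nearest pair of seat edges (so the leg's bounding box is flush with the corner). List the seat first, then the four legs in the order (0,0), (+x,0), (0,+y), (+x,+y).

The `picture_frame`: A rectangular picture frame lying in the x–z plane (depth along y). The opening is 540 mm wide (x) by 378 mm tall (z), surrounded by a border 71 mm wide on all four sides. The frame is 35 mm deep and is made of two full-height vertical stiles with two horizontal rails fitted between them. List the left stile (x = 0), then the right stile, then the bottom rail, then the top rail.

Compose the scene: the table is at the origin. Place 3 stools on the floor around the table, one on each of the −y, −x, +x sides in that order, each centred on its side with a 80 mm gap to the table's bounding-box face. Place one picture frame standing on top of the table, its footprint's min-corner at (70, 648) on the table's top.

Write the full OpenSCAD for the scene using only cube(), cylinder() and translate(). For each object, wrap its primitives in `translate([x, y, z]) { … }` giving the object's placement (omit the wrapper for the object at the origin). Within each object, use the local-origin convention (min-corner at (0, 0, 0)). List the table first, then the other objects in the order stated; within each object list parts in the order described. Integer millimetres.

translate([0, 0, 654]) cube([795, 753, 27]);
translate([27, 27, 0]) cube([54, 54, 654]);
translate([714, 27, 0]) cube([54, 54, 654]);
translate([27, 672, 0]) cube([54, 54, 654]);
translate([714, 672, 0]) cube([54, 54, 654]);
translate([241, -437, 0]) {
  translate([0, 0, 401]) cube([313, 357, 25]);
  translate([18, 18, 0]) cylinder(h = 401, r = 18);
  translate([295, 18, 0]) cylinder(h = 401, r = 18);
  translate([18, 339, 0]) cylinder(h = 401, r = 18);
  translate([295, 339, 0]) cylinder(h = 401, r = 18);
}
translate([-393, 198, 0]) {
  translate([0, 0, 401]) cube([313, 357, 25]);
  translate([18, 18, 0]) cylinder(h = 401, r = 18);
  translate([295, 18, 0]) cylinder(h = 401, r = 18);
  translate([18, 339, 0]) cylinder(h = 401, r = 18);
  translate([295, 339, 0]) cylinder(h = 401, r = 18);
}
translate([875, 198, 0]) {
  translate([0, 0, 401]) cube([313, 357, 25]);
  translate([18, 18, 0]) cylinder(h = 401, r = 18);
  translate([295, 18, 0]) cylinder(h = 401, r = 18);
  translate([18, 339, 0]) cylinder(h = 401, r = 18);
  translate([295, 339, 0]) cylinder(h = 401, r = 18);
}
translate([70, 648, 681]) {
  cube([71, 35, 520]);
  translate([611, 0, 0]) cube([71, 35, 520]);
  translate([71, 0, 0]) cube([540, 35, 71]);
  translate([71, 0, 449]) cube([540, 35, 71]);
}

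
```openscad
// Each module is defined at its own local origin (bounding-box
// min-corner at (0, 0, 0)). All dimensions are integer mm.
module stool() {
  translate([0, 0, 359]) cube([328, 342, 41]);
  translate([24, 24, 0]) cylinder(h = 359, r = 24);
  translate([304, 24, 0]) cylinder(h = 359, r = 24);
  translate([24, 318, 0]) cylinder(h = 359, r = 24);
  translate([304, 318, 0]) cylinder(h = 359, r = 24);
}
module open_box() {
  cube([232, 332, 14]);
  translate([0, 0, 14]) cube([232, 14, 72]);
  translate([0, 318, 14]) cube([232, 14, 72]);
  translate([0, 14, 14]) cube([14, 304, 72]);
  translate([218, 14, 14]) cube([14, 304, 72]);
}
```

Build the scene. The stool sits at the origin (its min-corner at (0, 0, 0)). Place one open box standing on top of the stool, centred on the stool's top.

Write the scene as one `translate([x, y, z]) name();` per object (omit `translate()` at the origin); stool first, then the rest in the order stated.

stool();
translate([48, 5, 400]) open_box();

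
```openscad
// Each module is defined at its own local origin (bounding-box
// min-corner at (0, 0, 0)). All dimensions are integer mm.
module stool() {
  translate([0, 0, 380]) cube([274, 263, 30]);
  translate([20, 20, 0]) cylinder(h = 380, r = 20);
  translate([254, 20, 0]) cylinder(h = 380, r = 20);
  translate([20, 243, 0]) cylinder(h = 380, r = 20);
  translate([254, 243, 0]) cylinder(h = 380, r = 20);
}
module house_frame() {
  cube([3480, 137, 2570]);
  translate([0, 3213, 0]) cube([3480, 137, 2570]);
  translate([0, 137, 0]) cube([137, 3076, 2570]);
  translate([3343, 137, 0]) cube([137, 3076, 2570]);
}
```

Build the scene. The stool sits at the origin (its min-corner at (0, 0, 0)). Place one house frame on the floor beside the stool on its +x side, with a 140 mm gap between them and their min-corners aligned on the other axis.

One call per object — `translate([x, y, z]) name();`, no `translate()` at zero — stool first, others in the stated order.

stool();
translate([414, 0, 0]) house_frame();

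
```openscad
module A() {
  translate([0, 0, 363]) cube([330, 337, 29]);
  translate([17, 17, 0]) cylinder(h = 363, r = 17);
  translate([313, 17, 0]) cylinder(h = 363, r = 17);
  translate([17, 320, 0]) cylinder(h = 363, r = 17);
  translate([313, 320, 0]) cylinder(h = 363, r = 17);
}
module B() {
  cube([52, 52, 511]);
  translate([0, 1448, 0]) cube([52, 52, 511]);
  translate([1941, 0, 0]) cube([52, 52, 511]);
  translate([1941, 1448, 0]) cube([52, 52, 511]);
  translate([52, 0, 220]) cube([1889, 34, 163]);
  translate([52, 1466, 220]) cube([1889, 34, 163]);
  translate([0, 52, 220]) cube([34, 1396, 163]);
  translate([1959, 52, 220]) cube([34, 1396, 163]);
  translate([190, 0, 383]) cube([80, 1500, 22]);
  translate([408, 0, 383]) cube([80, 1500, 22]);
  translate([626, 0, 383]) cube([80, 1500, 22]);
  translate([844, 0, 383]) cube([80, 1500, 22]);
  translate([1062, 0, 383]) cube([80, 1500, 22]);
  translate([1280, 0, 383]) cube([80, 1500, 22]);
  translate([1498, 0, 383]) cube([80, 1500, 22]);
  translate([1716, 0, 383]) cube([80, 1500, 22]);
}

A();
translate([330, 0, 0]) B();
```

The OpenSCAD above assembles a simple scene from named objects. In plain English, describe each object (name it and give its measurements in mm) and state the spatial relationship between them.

A is a four-legged stool. The seat is a 330×337×29 mm slab whose top surface is at z = 392 mm; four round legs, each 34 mm in diameter, run from the floor (z = 0) to the underside of the seat, each leg's axis is inset half a diameter from the nearest pair of seat edges (so the leg's bounding box is flush with the corner).

B is a bed frame 1993 mm long (x) by 1500 mm wide (y). Four 52×52 mm corner posts, 511 mm tall, at the corners of the footprint. Four rails of 34 mm thickness and 163 mm height run between adjacent posts with their undersides at z = 220 mm, their outer faces flush with the outside of the frame (the two x-running rails run between the posts' inner faces; the two y-running rails run between the posts' inner faces). 8 slats, each 80 mm wide (x) and 22 mm thick, lie across the top of the two x-running rails, running the full 1500 mm width of the frame in y; the slats are evenly spaced along x between the inner faces of the end posts with equal gaps (rounded down to the nearest mm) at the −x end and between each pair — any rounding remainder accumulates at the +x end.

The bed frame is against the stool's +x side, with their −y faces flush.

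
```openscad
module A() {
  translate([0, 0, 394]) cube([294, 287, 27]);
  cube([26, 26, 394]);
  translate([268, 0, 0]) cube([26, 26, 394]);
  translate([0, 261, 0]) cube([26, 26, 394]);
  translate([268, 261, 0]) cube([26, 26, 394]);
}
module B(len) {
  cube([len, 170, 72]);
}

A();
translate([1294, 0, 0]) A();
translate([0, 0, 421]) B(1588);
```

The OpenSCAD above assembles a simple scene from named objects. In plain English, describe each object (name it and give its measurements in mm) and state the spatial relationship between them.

A is a four-legged stool. The seat is a 294×287×27 mm slab whose top surface is at z = 421 mm; four square legs, each 26×26 mm in cross-section, run from the floor (z = 0) to the underside of the seat, each flush with a corner of the seat.

B is a rectangular beam 1588 mm long (x), 170 mm deep (y), 72 mm thick (z).

The beam spans the tops of two stools placed 1000 mm apart, resting at z = 421 mm.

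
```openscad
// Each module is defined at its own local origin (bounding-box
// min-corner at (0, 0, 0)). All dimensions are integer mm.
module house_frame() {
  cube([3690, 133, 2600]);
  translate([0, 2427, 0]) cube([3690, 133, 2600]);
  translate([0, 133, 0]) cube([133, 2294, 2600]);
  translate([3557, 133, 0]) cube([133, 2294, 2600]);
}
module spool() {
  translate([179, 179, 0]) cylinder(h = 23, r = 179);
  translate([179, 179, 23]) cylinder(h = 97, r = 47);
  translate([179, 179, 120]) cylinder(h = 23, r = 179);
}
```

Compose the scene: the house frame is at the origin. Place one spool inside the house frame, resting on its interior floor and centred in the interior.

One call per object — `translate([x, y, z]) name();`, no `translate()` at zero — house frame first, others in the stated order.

house_frame();
translate([1666, 1101, 0]) spool();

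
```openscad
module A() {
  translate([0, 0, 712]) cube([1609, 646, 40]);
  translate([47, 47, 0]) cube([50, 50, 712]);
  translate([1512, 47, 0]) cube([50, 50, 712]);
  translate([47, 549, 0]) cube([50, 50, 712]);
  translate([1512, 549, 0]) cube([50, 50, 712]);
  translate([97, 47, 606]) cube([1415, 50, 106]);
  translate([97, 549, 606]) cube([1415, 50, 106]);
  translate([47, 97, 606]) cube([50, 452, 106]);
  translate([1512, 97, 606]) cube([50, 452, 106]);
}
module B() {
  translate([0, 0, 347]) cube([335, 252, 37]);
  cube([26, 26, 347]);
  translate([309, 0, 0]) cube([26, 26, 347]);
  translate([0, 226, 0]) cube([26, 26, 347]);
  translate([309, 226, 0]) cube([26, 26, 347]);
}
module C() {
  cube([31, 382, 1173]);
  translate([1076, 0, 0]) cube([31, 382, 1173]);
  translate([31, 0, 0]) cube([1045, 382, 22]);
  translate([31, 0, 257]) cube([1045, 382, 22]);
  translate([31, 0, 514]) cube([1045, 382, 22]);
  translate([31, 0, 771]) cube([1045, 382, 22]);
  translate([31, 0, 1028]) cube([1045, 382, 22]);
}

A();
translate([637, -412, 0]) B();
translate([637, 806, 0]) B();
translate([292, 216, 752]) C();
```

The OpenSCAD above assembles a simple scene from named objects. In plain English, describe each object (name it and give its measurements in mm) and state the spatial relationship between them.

A is a table: top 1609 mm (x) × 646 mm (y), 40 mm thick, upper face at z = 752 mm, on four 50×50 mm square legs, each inset 47 mm from the nearest pair of top edges, running from z = 0 to the bottom of the top. Four apron rails, 50 mm thick and 106 mm tall, run between adjacent legs with their top edges flush with the underside of the top and their outer faces flush with the legs' outer faces.

B is a four-legged stool. The seat is a 335×252×37 mm slab whose top surface is at z = 384 mm; four square legs, each 26×26 mm in cross-section, run from the floor (z = 0) to the underside of the seat, each flush with a corner of the seat.

C is a bookshelf 1107 mm wide overall, 382 mm deep and 1173 mm tall. The two sides are 31 mm thick vertical panels. 5 horizontal shelves of 22 mm thickness span between the inner faces of the sides; the lowest shelf sits on the floor and shelves are stacked with a clear vertical gap of 235 mm between each pair.

Two stools sit around the table at the −y, +y sides. The bookshelf is on top of the table.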